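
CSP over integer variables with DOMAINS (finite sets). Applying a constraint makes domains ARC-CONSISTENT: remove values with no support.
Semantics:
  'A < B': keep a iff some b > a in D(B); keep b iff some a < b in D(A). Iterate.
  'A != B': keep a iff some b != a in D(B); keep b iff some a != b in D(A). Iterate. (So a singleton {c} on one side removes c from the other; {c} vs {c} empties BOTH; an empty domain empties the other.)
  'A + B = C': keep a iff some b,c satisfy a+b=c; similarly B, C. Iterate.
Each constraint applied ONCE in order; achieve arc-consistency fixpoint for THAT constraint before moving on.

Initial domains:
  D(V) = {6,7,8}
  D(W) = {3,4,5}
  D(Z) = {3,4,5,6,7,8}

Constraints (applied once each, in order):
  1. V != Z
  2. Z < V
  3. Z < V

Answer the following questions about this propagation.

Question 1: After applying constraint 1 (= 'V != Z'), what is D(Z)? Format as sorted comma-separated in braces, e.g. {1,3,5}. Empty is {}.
Constraint 1 (V != Z) on D(V)={6,7,8} D(Z)={3,4,5,6,7,8}: no change
So after constraint 1: D(Z) = {3,4,5,6,7,8}

Answer: {3,4,5,6,7,8}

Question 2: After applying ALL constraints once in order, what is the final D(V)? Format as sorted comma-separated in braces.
Answer: {6,7,8}

Derivation:
Constraint 1 (V != Z) on D(V)={6,7,8} D(Z)={3,4,5,6,7,8}: no change
Constraint 2 (Z < V) on D(Z)={3,4,5,6,7,8} D(V)={6,7,8}: Z {3,4,5,6,7,8}->{3,4,5,6,7}
Constraint 3 (Z < V) on D(Z)={3,4,5,6,7} D(V)={6,7,8}: no change
So after all 3 constraints: D(V) = {6,7,8}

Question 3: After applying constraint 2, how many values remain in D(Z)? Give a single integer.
Constraint 1 (V != Z) on D(V)={6,7,8} D(Z)={3,4,5,6,7,8}: no change
Constraint 2 (Z < V) on D(Z)={3,4,5,6,7,8} D(V)={6,7,8}: Z {3,4,5,6,7,8}->{3,4,5,6,7}
So after constraint 2: D(Z)={3,4,5,6,7}, size = 5

Answer: 5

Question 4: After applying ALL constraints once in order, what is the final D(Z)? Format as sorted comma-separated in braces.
Constraint 1 (V != Z) on D(V)={6,7,8} D(Z)={3,4,5,6,7,8}: no change
Constraint 2 (Z < V) on D(Z)={3,4,5,6,7,8} D(V)={6,7,8}: Z {3,4,5,6,7,8}->{3,4,5,6,7}
Constraint 3 (Z < V) on D(Z)={3,4,5,6,7} D(V)={6,7,8}: no change
So after all 3 constraints: D(Z) = {3,4,5,6,7}

Answer: {3,4,5,6,7}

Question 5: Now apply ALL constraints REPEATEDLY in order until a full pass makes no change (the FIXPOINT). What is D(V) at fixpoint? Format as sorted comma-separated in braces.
Answer: {6,7,8}

Derivation:
pass 0 (initial): D(V)={6,7,8}
pass 1: Z {3,4,5,6,7,8}->{3,4,5,6,7}
pass 2: no change
Fixpoint after 2 passes: D(V) = {6,7,8}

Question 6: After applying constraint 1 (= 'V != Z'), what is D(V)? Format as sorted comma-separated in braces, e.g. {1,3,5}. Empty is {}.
Constraint 1 (V != Z) on D(V)={6,7,8} D(Z)={3,4,5,6,7,8}: no change
So after constraint 1: D(V) = {6,7,8}

Answer: {6,7,8}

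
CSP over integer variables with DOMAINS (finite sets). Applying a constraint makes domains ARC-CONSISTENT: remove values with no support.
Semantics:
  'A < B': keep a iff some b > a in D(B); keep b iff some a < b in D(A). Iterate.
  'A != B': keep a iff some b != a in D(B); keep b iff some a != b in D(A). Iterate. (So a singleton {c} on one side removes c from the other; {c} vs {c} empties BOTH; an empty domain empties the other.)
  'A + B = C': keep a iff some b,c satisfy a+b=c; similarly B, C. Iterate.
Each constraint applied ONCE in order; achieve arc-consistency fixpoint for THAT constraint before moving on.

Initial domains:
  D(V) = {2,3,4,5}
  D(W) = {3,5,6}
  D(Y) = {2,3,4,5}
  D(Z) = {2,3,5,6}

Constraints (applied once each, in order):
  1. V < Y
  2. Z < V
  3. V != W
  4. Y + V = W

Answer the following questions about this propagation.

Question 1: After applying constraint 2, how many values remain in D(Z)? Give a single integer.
Answer: 2

Derivation:
Constraint 1 (V < Y) on D(V)={2,3,4,5} D(Y)={2,3,4,5}: V {2,3,4,5}->{2,3,4}; Y {2,3,4,5}->{3,4,5}
Constraint 2 (Z < V) on D(Z)={2,3,5,6} D(V)={2,3,4}: Z {2,3,5,6}->{2,3}; V {2,3,4}->{3,4}
So after constraint 2: D(Z)={2,3}, size = 2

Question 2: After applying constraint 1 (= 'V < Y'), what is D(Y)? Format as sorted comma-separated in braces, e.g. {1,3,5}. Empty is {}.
Answer: {3,4,5}

Derivation:
Constraint 1 (V < Y) on D(V)={2,3,4,5} D(Y)={2,3,4,5}: V {2,3,4,5}->{2,3,4}; Y {2,3,4,5}->{3,4,5}
So after constraint 1: D(Y) = {3,4,5}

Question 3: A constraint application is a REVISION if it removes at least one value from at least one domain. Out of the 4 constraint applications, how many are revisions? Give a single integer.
Answer: 3

Derivation:
Constraint 1 (V < Y) on D(V)={2,3,4,5} D(Y)={2,3,4,5}: V {2,3,4,5}->{2,3,4}; Y {2,3,4,5}->{3,4,5} => REVISION
Constraint 2 (Z < V) on D(Z)={2,3,5,6} D(V)={2,3,4}: Z {2,3,5,6}->{2,3}; V {2,3,4}->{3,4} => REVISION
Constraint 3 (V != W) on D(V)={3,4} D(W)={3,5,6}: no change => not a revision
Constraint 4 (Y + V = W) on D(Y)={3,4,5} D(V)={3,4} D(W)={3,5,6}: Y {3,4,5}->{3}; V {3,4}->{3}; W {3,5,6}->{6} => REVISION
Total revisions = 3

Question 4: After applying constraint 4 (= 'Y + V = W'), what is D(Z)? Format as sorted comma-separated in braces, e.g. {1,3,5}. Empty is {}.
Constraint 1 (V < Y) on D(V)={2,3,4,5} D(Y)={2,3,4,5}: V {2,3,4,5}->{2,3,4}; Y {2,3,4,5}->{3,4,5}
Constraint 2 (Z < V) on D(Z)={2,3,5,6} D(V)={2,3,4}: Z {2,3,5,6}->{2,3}; V {2,3,4}->{3,4}
Constraint 3 (V != W) on D(V)={3,4} D(W)={3,5,6}: no change
Constraint 4 (Y + V = W) on D(Y)={3,4,5} D(V)={3,4} D(W)={3,5,6}: Y {3,4,5}->{3}; V {3,4}->{3}; W {3,5,6}->{6}
So after constraint 4: D(Z) = {2,3}

Answer: {2,3}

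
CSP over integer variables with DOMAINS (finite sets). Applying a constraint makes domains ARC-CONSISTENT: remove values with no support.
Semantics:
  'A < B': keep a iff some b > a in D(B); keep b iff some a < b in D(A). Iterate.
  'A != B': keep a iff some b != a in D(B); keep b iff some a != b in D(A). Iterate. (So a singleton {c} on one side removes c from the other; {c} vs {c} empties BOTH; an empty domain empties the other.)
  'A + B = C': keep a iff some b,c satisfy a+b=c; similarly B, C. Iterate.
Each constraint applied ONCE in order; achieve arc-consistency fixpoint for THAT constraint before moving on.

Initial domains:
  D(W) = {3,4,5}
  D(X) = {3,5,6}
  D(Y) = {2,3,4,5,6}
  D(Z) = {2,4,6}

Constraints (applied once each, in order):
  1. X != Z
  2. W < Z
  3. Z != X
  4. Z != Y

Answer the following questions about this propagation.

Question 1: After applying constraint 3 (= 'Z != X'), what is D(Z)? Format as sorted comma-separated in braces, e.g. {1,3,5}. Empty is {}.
Constraint 1 (X != Z) on D(X)={3,5,6} D(Z)={2,4,6}: no change
Constraint 2 (W < Z) on D(W)={3,4,5} D(Z)={2,4,6}: Z {2,4,6}->{4,6}
Constraint 3 (Z != X) on D(Z)={4,6} D(X)={3,5,6}: no change
So after constraint 3: D(Z) = {4,6}

Answer: {4,6}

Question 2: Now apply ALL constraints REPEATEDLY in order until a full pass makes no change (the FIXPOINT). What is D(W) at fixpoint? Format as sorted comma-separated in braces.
Answer: {3,4,5}

Derivation:
pass 0 (initial): D(W)={3,4,5}
pass 1: Z {2,4,6}->{4,6}
pass 2: no change
Fixpoint after 2 passes: D(W) = {3,4,5}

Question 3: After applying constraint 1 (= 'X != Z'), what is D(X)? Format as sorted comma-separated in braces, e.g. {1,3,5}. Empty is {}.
Answer: {3,5,6}

Derivation:
Constraint 1 (X != Z) on D(X)={3,5,6} D(Z)={2,4,6}: no change
So after constraint 1: D(X) = {3,5,6}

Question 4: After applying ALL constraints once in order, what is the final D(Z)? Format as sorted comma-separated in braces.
Constraint 1 (X != Z) on D(X)={3,5,6} D(Z)={2,4,6}: no change
Constraint 2 (W < Z) on D(W)={3,4,5} D(Z)={2,4,6}: Z {2,4,6}->{4,6}
Constraint 3 (Z != X) on D(Z)={4,6} D(X)={3,5,6}: no change
Constraint 4 (Z != Y) on D(Z)={4,6} D(Y)={2,3,4,5,6}: no change
So after all 4 constraints: D(Z) = {4,6}

Answer: {4,6}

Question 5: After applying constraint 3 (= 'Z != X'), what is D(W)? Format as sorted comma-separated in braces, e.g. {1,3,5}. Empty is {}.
Answer: {3,4,5}

Derivation:
Constraint 1 (X != Z) on D(X)={3,5,6} D(Z)={2,4,6}: no change
Constraint 2 (W < Z) on D(W)={3,4,5} D(Z)={2,4,6}: Z {2,4,6}->{4,6}
Constraint 3 (Z != X) on D(Z)={4,6} D(X)={3,5,6}: no change
So after constraint 3: D(W) = {3,4,5}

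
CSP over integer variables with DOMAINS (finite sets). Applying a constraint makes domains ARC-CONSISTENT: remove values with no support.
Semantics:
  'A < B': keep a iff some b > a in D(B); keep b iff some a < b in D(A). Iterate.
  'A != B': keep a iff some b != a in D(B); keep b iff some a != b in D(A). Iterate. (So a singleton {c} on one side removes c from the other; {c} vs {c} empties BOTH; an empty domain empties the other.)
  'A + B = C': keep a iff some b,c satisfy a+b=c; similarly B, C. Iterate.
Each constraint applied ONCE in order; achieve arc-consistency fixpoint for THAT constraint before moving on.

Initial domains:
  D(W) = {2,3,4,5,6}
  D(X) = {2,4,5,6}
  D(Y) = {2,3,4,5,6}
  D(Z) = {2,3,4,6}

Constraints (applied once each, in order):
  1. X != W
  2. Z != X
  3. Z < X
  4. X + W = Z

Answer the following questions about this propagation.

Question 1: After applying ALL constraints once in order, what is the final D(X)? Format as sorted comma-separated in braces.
Answer: {}

Derivation:
Constraint 1 (X != W) on D(X)={2,4,5,6} D(W)={2,3,4,5,6}: no change
Constraint 2 (Z != X) on D(Z)={2,3,4,6} D(X)={2,4,5,6}: no change
Constraint 3 (Z < X) on D(Z)={2,3,4,6} D(X)={2,4,5,6}: Z {2,3,4,6}->{2,3,4}; X {2,4,5,6}->{4,5,6}
Constraint 4 (X + W = Z) on D(X)={4,5,6} D(W)={2,3,4,5,6} D(Z)={2,3,4}: X {4,5,6}->{}; W {2,3,4,5,6}->{}; Z {2,3,4}->{}
So after all 4 constraints: D(X) = {}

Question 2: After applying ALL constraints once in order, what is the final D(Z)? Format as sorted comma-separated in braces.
Constraint 1 (X != W) on D(X)={2,4,5,6} D(W)={2,3,4,5,6}: no change
Constraint 2 (Z != X) on D(Z)={2,3,4,6} D(X)={2,4,5,6}: no change
Constraint 3 (Z < X) on D(Z)={2,3,4,6} D(X)={2,4,5,6}: Z {2,3,4,6}->{2,3,4}; X {2,4,5,6}->{4,5,6}
Constraint 4 (X + W = Z) on D(X)={4,5,6} D(W)={2,3,4,5,6} D(Z)={2,3,4}: X {4,5,6}->{}; W {2,3,4,5,6}->{}; Z {2,3,4}->{}
So after all 4 constraints: D(Z) = {}

Answer: {}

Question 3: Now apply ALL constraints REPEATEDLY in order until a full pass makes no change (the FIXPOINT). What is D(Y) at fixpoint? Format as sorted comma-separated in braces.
pass 0 (initial): D(Y)={2,3,4,5,6}
pass 1: W {2,3,4,5,6}->{}; X {2,4,5,6}->{}; Z {2,3,4,6}->{}
pass 2: no change
Fixpoint after 2 passes: D(Y) = {2,3,4,5,6}

Answer: {2,3,4,5,6}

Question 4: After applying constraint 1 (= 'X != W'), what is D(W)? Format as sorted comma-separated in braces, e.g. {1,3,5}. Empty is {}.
Answer: {2,3,4,5,6}

Derivation:
Constraint 1 (X != W) on D(X)={2,4,5,6} D(W)={2,3,4,5,6}: no change
So after constraint 1: D(W) = {2,3,4,5,6}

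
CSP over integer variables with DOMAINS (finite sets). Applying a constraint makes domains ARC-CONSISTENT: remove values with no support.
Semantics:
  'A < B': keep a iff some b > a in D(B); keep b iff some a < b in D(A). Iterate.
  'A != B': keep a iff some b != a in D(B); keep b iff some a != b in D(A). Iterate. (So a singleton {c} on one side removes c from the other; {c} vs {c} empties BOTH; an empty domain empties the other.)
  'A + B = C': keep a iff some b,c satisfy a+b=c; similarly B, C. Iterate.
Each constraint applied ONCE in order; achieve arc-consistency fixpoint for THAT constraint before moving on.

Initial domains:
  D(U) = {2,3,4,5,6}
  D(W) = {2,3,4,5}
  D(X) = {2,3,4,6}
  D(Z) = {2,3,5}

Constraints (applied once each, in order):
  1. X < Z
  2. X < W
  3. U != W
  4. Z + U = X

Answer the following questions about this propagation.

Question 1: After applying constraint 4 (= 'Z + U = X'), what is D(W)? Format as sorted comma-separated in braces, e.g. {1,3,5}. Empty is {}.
Answer: {3,4,5}

Derivation:
Constraint 1 (X < Z) on D(X)={2,3,4,6} D(Z)={2,3,5}: X {2,3,4,6}->{2,3,4}; Z {2,3,5}->{3,5}
Constraint 2 (X < W) on D(X)={2,3,4} D(W)={2,3,4,5}: W {2,3,4,5}->{3,4,5}
Constraint 3 (U != W) on D(U)={2,3,4,5,6} D(W)={3,4,5}: no change
Constraint 4 (Z + U = X) on D(Z)={3,5} D(U)={2,3,4,5,6} D(X)={2,3,4}: Z {3,5}->{}; U {2,3,4,5,6}->{}; X {2,3,4}->{}
So after constraint 4: D(W) = {3,4,5}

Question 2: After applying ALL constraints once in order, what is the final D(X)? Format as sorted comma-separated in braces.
Answer: {}

Derivation:
Constraint 1 (X < Z) on D(X)={2,3,4,6} D(Z)={2,3,5}: X {2,3,4,6}->{2,3,4}; Z {2,3,5}->{3,5}
Constraint 2 (X < W) on D(X)={2,3,4} D(W)={2,3,4,5}: W {2,3,4,5}->{3,4,5}
Constraint 3 (U != W) on D(U)={2,3,4,5,6} D(W)={3,4,5}: no change
Constraint 4 (Z + U = X) on D(Z)={3,5} D(U)={2,3,4,5,6} D(X)={2,3,4}: Z {3,5}->{}; U {2,3,4,5,6}->{}; X {2,3,4}->{}
So after all 4 constraints: D(X) = {}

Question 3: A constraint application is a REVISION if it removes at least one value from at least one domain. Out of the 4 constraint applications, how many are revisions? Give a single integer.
Constraint 1 (X < Z) on D(X)={2,3,4,6} D(Z)={2,3,5}: X {2,3,4,6}->{2,3,4}; Z {2,3,5}->{3,5} => REVISION
Constraint 2 (X < W) on D(X)={2,3,4} D(W)={2,3,4,5}: W {2,3,4,5}->{3,4,5} => REVISION
Constraint 3 (U != W) on D(U)={2,3,4,5,6} D(W)={3,4,5}: no change => not a revision
Constraint 4 (Z + U = X) on D(Z)={3,5} D(U)={2,3,4,5,6} D(X)={2,3,4}: Z {3,5}->{}; U {2,3,4,5,6}->{}; X {2,3,4}->{} => REVISION
Total revisions = 3

Answer: 3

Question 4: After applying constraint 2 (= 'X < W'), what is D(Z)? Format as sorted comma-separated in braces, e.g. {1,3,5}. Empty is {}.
Constraint 1 (X < Z) on D(X)={2,3,4,6} D(Z)={2,3,5}: X {2,3,4,6}->{2,3,4}; Z {2,3,5}->{3,5}
Constraint 2 (X < W) on D(X)={2,3,4} D(W)={2,3,4,5}: W {2,3,4,5}->{3,4,5}
So after constraint 2: D(Z) = {3,5}

Answer: {3,5}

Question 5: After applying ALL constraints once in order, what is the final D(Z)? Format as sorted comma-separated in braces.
Answer: {}

Derivation:
Constraint 1 (X < Z) on D(X)={2,3,4,6} D(Z)={2,3,5}: X {2,3,4,6}->{2,3,4}; Z {2,3,5}->{3,5}
Constraint 2 (X < W) on D(X)={2,3,4} D(W)={2,3,4,5}: W {2,3,4,5}->{3,4,5}
Constraint 3 (U != W) on D(U)={2,3,4,5,6} D(W)={3,4,5}: no change
Constraint 4 (Z + U = X) on D(Z)={3,5} D(U)={2,3,4,5,6} D(X)={2,3,4}: Z {3,5}->{}; U {2,3,4,5,6}->{}; X {2,3,4}->{}
So after all 4 constraints: D(Z) = {}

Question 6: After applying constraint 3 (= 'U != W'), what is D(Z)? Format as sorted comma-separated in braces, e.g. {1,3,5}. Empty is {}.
Answer: {3,5}

Derivation:
Constraint 1 (X < Z) on D(X)={2,3,4,6} D(Z)={2,3,5}: X {2,3,4,6}->{2,3,4}; Z {2,3,5}->{3,5}
Constraint 2 (X < W) on D(X)={2,3,4} D(W)={2,3,4,5}: W {2,3,4,5}->{3,4,5}
Constraint 3 (U != W) on D(U)={2,3,4,5,6} D(W)={3,4,5}: no change
So after constraint 3: D(Z) = {3,5}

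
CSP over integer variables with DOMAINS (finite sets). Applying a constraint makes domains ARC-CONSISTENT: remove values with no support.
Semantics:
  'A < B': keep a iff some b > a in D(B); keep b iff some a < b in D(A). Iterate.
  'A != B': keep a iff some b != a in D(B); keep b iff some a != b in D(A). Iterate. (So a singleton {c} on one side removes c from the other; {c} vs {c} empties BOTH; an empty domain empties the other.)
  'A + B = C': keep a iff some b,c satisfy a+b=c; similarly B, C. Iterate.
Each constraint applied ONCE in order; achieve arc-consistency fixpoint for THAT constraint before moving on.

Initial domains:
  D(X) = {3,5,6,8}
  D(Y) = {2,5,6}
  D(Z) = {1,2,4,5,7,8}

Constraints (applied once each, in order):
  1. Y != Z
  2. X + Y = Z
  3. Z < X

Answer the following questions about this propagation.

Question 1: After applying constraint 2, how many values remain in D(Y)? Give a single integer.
Answer: 2

Derivation:
Constraint 1 (Y != Z) on D(Y)={2,5,6} D(Z)={1,2,4,5,7,8}: no change
Constraint 2 (X + Y = Z) on D(X)={3,5,6,8} D(Y)={2,5,6} D(Z)={1,2,4,5,7,8}: X {3,5,6,8}->{3,5,6}; Y {2,5,6}->{2,5}; Z {1,2,4,5,7,8}->{5,7,8}
So after constraint 2: D(Y)={2,5}, size = 2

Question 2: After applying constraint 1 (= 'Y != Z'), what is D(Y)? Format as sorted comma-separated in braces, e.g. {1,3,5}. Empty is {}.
Constraint 1 (Y != Z) on D(Y)={2,5,6} D(Z)={1,2,4,5,7,8}: no change
So after constraint 1: D(Y) = {2,5,6}

Answer: {2,5,6}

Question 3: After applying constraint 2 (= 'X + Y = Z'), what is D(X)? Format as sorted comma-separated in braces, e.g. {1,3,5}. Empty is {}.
Answer: {3,5,6}

Derivation:
Constraint 1 (Y != Z) on D(Y)={2,5,6} D(Z)={1,2,4,5,7,8}: no change
Constraint 2 (X + Y = Z) on D(X)={3,5,6,8} D(Y)={2,5,6} D(Z)={1,2,4,5,7,8}: X {3,5,6,8}->{3,5,6}; Y {2,5,6}->{2,5}; Z {1,2,4,5,7,8}->{5,7,8}
So after constraint 2: D(X) = {3,5,6}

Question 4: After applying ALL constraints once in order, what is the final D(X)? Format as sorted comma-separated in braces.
Answer: {6}

Derivation:
Constraint 1 (Y != Z) on D(Y)={2,5,6} D(Z)={1,2,4,5,7,8}: no change
Constraint 2 (X + Y = Z) on D(X)={3,5,6,8} D(Y)={2,5,6} D(Z)={1,2,4,5,7,8}: X {3,5,6,8}->{3,5,6}; Y {2,5,6}->{2,5}; Z {1,2,4,5,7,8}->{5,7,8}
Constraint 3 (Z < X) on D(Z)={5,7,8} D(X)={3,5,6}: Z {5,7,8}->{5}; X {3,5,6}->{6}
So after all 3 constraints: D(X) = {6}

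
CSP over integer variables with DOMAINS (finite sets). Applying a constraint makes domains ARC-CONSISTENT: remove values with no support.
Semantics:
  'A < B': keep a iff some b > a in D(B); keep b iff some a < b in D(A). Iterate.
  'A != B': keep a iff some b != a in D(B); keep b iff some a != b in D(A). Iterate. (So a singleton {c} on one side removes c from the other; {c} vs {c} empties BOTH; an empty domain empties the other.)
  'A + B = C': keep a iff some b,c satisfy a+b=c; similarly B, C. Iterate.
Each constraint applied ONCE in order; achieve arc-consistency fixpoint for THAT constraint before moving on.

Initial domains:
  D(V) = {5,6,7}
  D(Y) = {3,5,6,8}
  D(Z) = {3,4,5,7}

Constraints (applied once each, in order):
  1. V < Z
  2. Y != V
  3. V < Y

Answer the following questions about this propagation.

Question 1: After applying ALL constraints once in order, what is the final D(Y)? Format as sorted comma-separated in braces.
Answer: {6,8}

Derivation:
Constraint 1 (V < Z) on D(V)={5,6,7} D(Z)={3,4,5,7}: V {5,6,7}->{5,6}; Z {3,4,5,7}->{7}
Constraint 2 (Y != V) on D(Y)={3,5,6,8} D(V)={5,6}: no change
Constraint 3 (V < Y) on D(V)={5,6} D(Y)={3,5,6,8}: Y {3,5,6,8}->{6,8}
So after all 3 constraints: D(Y) = {6,8}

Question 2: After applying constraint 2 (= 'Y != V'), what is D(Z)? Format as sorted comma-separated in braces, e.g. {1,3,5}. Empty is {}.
Answer: {7}

Derivation:
Constraint 1 (V < Z) on D(V)={5,6,7} D(Z)={3,4,5,7}: V {5,6,7}->{5,6}; Z {3,4,5,7}->{7}
Constraint 2 (Y != V) on D(Y)={3,5,6,8} D(V)={5,6}: no change
So after constraint 2: D(Z) = {7}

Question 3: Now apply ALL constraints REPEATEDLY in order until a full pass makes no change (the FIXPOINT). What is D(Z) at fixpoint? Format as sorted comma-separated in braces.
pass 0 (initial): D(Z)={3,4,5,7}
pass 1: V {5,6,7}->{5,6}; Y {3,5,6,8}->{6,8}; Z {3,4,5,7}->{7}
pass 2: no change
Fixpoint after 2 passes: D(Z) = {7}

Answer: {7}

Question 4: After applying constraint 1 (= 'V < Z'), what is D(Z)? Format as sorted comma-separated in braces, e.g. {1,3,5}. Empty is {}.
Constraint 1 (V < Z) on D(V)={5,6,7} D(Z)={3,4,5,7}: V {5,6,7}->{5,6}; Z {3,4,5,7}->{7}
So after constraint 1: D(Z) = {7}

Answer: {7}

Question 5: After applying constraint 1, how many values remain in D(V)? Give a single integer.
Constraint 1 (V < Z) on D(V)={5,6,7} D(Z)={3,4,5,7}: V {5,6,7}->{5,6}; Z {3,4,5,7}->{7}
So after constraint 1: D(V)={5,6}, size = 2

Answer: 2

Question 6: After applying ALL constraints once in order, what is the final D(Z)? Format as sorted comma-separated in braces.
Answer: {7}

Derivation:
Constraint 1 (V < Z) on D(V)={5,6,7} D(Z)={3,4,5,7}: V {5,6,7}->{5,6}; Z {3,4,5,7}->{7}
Constraint 2 (Y != V) on D(Y)={3,5,6,8} D(V)={5,6}: no change
Constraint 3 (V < Y) on D(V)={5,6} D(Y)={3,5,6,8}: Y {3,5,6,8}->{6,8}
So after all 3 constraints: D(Z) = {7}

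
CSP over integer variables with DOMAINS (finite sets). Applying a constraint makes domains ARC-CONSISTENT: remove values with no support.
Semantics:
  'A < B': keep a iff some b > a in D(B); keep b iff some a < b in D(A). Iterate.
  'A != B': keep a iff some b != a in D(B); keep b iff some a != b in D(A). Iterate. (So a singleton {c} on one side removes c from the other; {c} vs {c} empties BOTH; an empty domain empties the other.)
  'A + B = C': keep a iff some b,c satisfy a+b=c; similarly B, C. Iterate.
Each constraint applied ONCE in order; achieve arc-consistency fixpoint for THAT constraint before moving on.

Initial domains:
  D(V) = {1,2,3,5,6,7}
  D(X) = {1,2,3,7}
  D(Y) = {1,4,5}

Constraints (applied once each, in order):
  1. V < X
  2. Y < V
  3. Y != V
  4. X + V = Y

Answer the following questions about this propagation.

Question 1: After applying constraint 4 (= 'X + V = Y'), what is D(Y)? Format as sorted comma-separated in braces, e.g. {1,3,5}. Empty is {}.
Constraint 1 (V < X) on D(V)={1,2,3,5,6,7} D(X)={1,2,3,7}: V {1,2,3,5,6,7}->{1,2,3,5,6}; X {1,2,3,7}->{2,3,7}
Constraint 2 (Y < V) on D(Y)={1,4,5} D(V)={1,2,3,5,6}: V {1,2,3,5,6}->{2,3,5,6}
Constraint 3 (Y != V) on D(Y)={1,4,5} D(V)={2,3,5,6}: no change
Constraint 4 (X + V = Y) on D(X)={2,3,7} D(V)={2,3,5,6} D(Y)={1,4,5}: X {2,3,7}->{2,3}; V {2,3,5,6}->{2,3}; Y {1,4,5}->{4,5}
So after constraint 4: D(Y) = {4,5}

Answer: {4,5}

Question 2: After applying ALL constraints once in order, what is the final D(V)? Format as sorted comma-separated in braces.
Constraint 1 (V < X) on D(V)={1,2,3,5,6,7} D(X)={1,2,3,7}: V {1,2,3,5,6,7}->{1,2,3,5,6}; X {1,2,3,7}->{2,3,7}
Constraint 2 (Y < V) on D(Y)={1,4,5} D(V)={1,2,3,5,6}: V {1,2,3,5,6}->{2,3,5,6}
Constraint 3 (Y != V) on D(Y)={1,4,5} D(V)={2,3,5,6}: no change
Constraint 4 (X + V = Y) on D(X)={2,3,7} D(V)={2,3,5,6} D(Y)={1,4,5}: X {2,3,7}->{2,3}; V {2,3,5,6}->{2,3}; Y {1,4,5}->{4,5}
So after all 4 constraints: D(V) = {2,3}

Answer: {2,3}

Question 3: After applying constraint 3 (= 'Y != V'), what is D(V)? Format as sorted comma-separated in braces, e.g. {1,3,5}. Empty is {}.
Answer: {2,3,5,6}

Derivation:
Constraint 1 (V < X) on D(V)={1,2,3,5,6,7} D(X)={1,2,3,7}: V {1,2,3,5,6,7}->{1,2,3,5,6}; X {1,2,3,7}->{2,3,7}
Constraint 2 (Y < V) on D(Y)={1,4,5} D(V)={1,2,3,5,6}: V {1,2,3,5,6}->{2,3,5,6}
Constraint 3 (Y != V) on D(Y)={1,4,5} D(V)={2,3,5,6}: no change
So after constraint 3: D(V) = {2,3,5,6}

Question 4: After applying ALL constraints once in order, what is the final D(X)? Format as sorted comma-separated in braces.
Constraint 1 (V < X) on D(V)={1,2,3,5,6,7} D(X)={1,2,3,7}: V {1,2,3,5,6,7}->{1,2,3,5,6}; X {1,2,3,7}->{2,3,7}
Constraint 2 (Y < V) on D(Y)={1,4,5} D(V)={1,2,3,5,6}: V {1,2,3,5,6}->{2,3,5,6}
Constraint 3 (Y != V) on D(Y)={1,4,5} D(V)={2,3,5,6}: no change
Constraint 4 (X + V = Y) on D(X)={2,3,7} D(V)={2,3,5,6} D(Y)={1,4,5}: X {2,3,7}->{2,3}; V {2,3,5,6}->{2,3}; Y {1,4,5}->{4,5}
So after all 4 constraints: D(X) = {2,3}

Answer: {2,3}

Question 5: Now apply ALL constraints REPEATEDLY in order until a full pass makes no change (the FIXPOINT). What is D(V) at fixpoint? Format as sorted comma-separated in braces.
pass 0 (initial): D(V)={1,2,3,5,6,7}
pass 1: V {1,2,3,5,6,7}->{2,3}; X {1,2,3,7}->{2,3}; Y {1,4,5}->{4,5}
pass 2: V {2,3}->{}; X {2,3}->{}; Y {4,5}->{}
pass 3: no change
Fixpoint after 3 passes: D(V) = {}

Answer: {}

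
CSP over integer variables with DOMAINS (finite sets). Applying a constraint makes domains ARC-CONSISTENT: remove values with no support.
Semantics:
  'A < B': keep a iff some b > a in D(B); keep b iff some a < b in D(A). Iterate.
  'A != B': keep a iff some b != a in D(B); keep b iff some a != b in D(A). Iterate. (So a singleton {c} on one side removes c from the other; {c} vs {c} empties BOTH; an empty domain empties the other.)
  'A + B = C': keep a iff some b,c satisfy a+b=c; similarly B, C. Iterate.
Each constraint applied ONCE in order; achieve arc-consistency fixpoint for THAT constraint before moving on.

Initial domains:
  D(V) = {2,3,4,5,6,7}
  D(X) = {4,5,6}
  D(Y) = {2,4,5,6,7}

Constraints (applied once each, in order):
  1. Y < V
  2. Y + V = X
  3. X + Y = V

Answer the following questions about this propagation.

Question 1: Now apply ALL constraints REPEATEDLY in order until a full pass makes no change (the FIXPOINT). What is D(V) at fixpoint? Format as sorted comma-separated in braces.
pass 0 (initial): D(V)={2,3,4,5,6,7}
pass 1: V {2,3,4,5,6,7}->{}; X {4,5,6}->{}; Y {2,4,5,6,7}->{}
pass 2: no change
Fixpoint after 2 passes: D(V) = {}

Answer: {}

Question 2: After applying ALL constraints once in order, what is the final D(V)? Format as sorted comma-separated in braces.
Constraint 1 (Y < V) on D(Y)={2,4,5,6,7} D(V)={2,3,4,5,6,7}: Y {2,4,5,6,7}->{2,4,5,6}; V {2,3,4,5,6,7}->{3,4,5,6,7}
Constraint 2 (Y + V = X) on D(Y)={2,4,5,6} D(V)={3,4,5,6,7} D(X)={4,5,6}: Y {2,4,5,6}->{2}; V {3,4,5,6,7}->{3,4}; X {4,5,6}->{5,6}
Constraint 3 (X + Y = V) on D(X)={5,6} D(Y)={2} D(V)={3,4}: X {5,6}->{}; Y {2}->{}; V {3,4}->{}
So after all 3 constraints: D(V) = {}

Answer: {}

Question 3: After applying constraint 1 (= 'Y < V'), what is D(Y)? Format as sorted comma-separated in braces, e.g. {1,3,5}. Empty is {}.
Answer: {2,4,5,6}

Derivation:
Constraint 1 (Y < V) on D(Y)={2,4,5,6,7} D(V)={2,3,4,5,6,7}: Y {2,4,5,6,7}->{2,4,5,6}; V {2,3,4,5,6,7}->{3,4,5,6,7}
So after constraint 1: D(Y) = {2,4,5,6}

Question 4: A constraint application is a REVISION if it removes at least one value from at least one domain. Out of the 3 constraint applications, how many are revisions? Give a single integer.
Constraint 1 (Y < V) on D(Y)={2,4,5,6,7} D(V)={2,3,4,5,6,7}: Y {2,4,5,6,7}->{2,4,5,6}; V {2,3,4,5,6,7}->{3,4,5,6,7} => REVISION
Constraint 2 (Y + V = X) on D(Y)={2,4,5,6} D(V)={3,4,5,6,7} D(X)={4,5,6}: Y {2,4,5,6}->{2}; V {3,4,5,6,7}->{3,4}; X {4,5,6}->{5,6} => REVISION
Constraint 3 (X + Y = V) on D(X)={5,6} D(Y)={2} D(V)={3,4}: X {5,6}->{}; Y {2}->{}; V {3,4}->{} => REVISION
Total revisions = 3

Answer: 3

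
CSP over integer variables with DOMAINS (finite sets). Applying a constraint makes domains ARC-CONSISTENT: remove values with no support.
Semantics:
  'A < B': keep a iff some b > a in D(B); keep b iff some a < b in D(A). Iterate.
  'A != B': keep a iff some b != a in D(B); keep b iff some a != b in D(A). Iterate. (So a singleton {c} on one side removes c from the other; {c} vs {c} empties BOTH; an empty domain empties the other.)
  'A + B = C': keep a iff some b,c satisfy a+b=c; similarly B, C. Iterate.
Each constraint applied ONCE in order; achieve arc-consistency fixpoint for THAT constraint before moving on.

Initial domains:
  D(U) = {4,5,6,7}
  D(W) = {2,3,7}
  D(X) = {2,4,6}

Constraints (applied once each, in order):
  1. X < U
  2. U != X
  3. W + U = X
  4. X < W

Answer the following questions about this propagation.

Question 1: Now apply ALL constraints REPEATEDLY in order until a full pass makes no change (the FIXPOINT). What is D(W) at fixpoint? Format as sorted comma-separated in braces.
Answer: {}

Derivation:
pass 0 (initial): D(W)={2,3,7}
pass 1: U {4,5,6,7}->{4}; W {2,3,7}->{}; X {2,4,6}->{}
pass 2: U {4}->{}
pass 3: no change
Fixpoint after 3 passes: D(W) = {}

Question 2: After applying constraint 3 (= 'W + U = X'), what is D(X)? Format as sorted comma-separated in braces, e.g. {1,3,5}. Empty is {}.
Answer: {6}

Derivation:
Constraint 1 (X < U) on D(X)={2,4,6} D(U)={4,5,6,7}: no change
Constraint 2 (U != X) on D(U)={4,5,6,7} D(X)={2,4,6}: no change
Constraint 3 (W + U = X) on D(W)={2,3,7} D(U)={4,5,6,7} D(X)={2,4,6}: W {2,3,7}->{2}; U {4,5,6,7}->{4}; X {2,4,6}->{6}
So after constraint 3: D(X) = {6}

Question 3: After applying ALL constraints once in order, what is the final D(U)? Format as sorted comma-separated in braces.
Constraint 1 (X < U) on D(X)={2,4,6} D(U)={4,5,6,7}: no change
Constraint 2 (U != X) on D(U)={4,5,6,7} D(X)={2,4,6}: no change
Constraint 3 (W + U = X) on D(W)={2,3,7} D(U)={4,5,6,7} D(X)={2,4,6}: W {2,3,7}->{2}; U {4,5,6,7}->{4}; X {2,4,6}->{6}
Constraint 4 (X < W) on D(X)={6} D(W)={2}: X {6}->{}; W {2}->{}
So after all 4 constraints: D(U) = {4}

Answer: {4}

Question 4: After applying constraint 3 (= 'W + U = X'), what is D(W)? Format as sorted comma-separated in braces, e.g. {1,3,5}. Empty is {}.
Constraint 1 (X < U) on D(X)={2,4,6} D(U)={4,5,6,7}: no change
Constraint 2 (U != X) on D(U)={4,5,6,7} D(X)={2,4,6}: no change
Constraint 3 (W + U = X) on D(W)={2,3,7} D(U)={4,5,6,7} D(X)={2,4,6}: W {2,3,7}->{2}; U {4,5,6,7}->{4}; X {2,4,6}->{6}
So after constraint 3: D(W) = {2}

Answer: {2}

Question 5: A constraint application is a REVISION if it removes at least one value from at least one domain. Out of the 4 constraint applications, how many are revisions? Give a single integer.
Constraint 1 (X < U) on D(X)={2,4,6} D(U)={4,5,6,7}: no change => not a revision
Constraint 2 (U != X) on D(U)={4,5,6,7} D(X)={2,4,6}: no change => not a revision
Constraint 3 (W + U = X) on D(W)={2,3,7} D(U)={4,5,6,7} D(X)={2,4,6}: W {2,3,7}->{2}; U {4,5,6,7}->{4}; X {2,4,6}->{6} => REVISION
Constraint 4 (X < W) on D(X)={6} D(W)={2}: X {6}->{}; W {2}->{} => REVISION
Total revisions = 2

Answer: 2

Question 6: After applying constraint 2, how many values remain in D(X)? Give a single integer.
Constraint 1 (X < U) on D(X)={2,4,6} D(U)={4,5,6,7}: no change
Constraint 2 (U != X) on D(U)={4,5,6,7} D(X)={2,4,6}: no change
So after constraint 2: D(X)={2,4,6}, size = 3

Answer: 3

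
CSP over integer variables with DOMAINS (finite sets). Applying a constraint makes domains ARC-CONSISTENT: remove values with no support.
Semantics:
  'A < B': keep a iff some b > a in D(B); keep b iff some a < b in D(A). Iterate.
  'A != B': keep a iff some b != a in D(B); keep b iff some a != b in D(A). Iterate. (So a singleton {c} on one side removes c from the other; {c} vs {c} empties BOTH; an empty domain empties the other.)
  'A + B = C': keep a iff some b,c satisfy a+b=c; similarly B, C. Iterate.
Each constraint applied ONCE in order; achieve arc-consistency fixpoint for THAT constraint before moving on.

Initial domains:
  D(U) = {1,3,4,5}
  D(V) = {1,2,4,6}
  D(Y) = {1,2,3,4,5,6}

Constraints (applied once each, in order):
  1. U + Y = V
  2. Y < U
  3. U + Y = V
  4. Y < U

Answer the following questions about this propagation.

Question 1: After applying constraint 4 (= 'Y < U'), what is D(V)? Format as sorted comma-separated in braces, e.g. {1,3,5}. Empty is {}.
Constraint 1 (U + Y = V) on D(U)={1,3,4,5} D(Y)={1,2,3,4,5,6} D(V)={1,2,4,6}: Y {1,2,3,4,5,6}->{1,2,3,5}; V {1,2,4,6}->{2,4,6}
Constraint 2 (Y < U) on D(Y)={1,2,3,5} D(U)={1,3,4,5}: Y {1,2,3,5}->{1,2,3}; U {1,3,4,5}->{3,4,5}
Constraint 3 (U + Y = V) on D(U)={3,4,5} D(Y)={1,2,3} D(V)={2,4,6}: V {2,4,6}->{4,6}
Constraint 4 (Y < U) on D(Y)={1,2,3} D(U)={3,4,5}: no change
So after constraint 4: D(V) = {4,6}

Answer: {4,6}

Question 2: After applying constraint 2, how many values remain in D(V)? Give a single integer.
Constraint 1 (U + Y = V) on D(U)={1,3,4,5} D(Y)={1,2,3,4,5,6} D(V)={1,2,4,6}: Y {1,2,3,4,5,6}->{1,2,3,5}; V {1,2,4,6}->{2,4,6}
Constraint 2 (Y < U) on D(Y)={1,2,3,5} D(U)={1,3,4,5}: Y {1,2,3,5}->{1,2,3}; U {1,3,4,5}->{3,4,5}
So after constraint 2: D(V)={2,4,6}, size = 3

Answer: 3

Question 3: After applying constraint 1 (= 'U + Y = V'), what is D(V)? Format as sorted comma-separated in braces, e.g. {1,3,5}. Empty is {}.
Answer: {2,4,6}

Derivation:
Constraint 1 (U + Y = V) on D(U)={1,3,4,5} D(Y)={1,2,3,4,5,6} D(V)={1,2,4,6}: Y {1,2,3,4,5,6}->{1,2,3,5}; V {1,2,4,6}->{2,4,6}
So after constraint 1: D(V) = {2,4,6}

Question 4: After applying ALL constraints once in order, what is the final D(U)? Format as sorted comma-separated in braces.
Answer: {3,4,5}

Derivation:
Constraint 1 (U + Y = V) on D(U)={1,3,4,5} D(Y)={1,2,3,4,5,6} D(V)={1,2,4,6}: Y {1,2,3,4,5,6}->{1,2,3,5}; V {1,2,4,6}->{2,4,6}
Constraint 2 (Y < U) on D(Y)={1,2,3,5} D(U)={1,3,4,5}: Y {1,2,3,5}->{1,2,3}; U {1,3,4,5}->{3,4,5}
Constraint 3 (U + Y = V) on D(U)={3,4,5} D(Y)={1,2,3} D(V)={2,4,6}: V {2,4,6}->{4,6}
Constraint 4 (Y < U) on D(Y)={1,2,3} D(U)={3,4,5}: no change
So after all 4 constraints: D(U) = {3,4,5}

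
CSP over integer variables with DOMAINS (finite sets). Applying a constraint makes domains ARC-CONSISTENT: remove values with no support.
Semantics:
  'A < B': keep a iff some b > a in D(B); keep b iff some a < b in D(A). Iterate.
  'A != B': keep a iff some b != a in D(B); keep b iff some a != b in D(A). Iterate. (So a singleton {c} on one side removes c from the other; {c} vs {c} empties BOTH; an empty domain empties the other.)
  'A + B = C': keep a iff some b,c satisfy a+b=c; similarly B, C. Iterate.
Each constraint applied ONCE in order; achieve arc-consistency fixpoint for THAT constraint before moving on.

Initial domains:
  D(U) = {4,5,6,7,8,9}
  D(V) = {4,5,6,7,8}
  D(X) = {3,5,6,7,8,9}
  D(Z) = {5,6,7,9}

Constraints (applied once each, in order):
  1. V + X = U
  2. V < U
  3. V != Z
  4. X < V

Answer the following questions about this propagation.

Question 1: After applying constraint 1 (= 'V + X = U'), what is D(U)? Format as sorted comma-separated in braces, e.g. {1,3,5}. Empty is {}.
Constraint 1 (V + X = U) on D(V)={4,5,6,7,8} D(X)={3,5,6,7,8,9} D(U)={4,5,6,7,8,9}: V {4,5,6,7,8}->{4,5,6}; X {3,5,6,7,8,9}->{3,5}; U {4,5,6,7,8,9}->{7,8,9}
So after constraint 1: D(U) = {7,8,9}

Answer: {7,8,9}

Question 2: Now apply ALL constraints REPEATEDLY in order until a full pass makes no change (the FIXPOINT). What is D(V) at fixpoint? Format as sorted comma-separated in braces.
pass 0 (initial): D(V)={4,5,6,7,8}
pass 1: U {4,5,6,7,8,9}->{7,8,9}; V {4,5,6,7,8}->{4,5,6}; X {3,5,6,7,8,9}->{3,5}
pass 2: no change
Fixpoint after 2 passes: D(V) = {4,5,6}

Answer: {4,5,6}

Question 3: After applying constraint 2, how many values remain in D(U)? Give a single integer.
Answer: 3

Derivation:
Constraint 1 (V + X = U) on D(V)={4,5,6,7,8} D(X)={3,5,6,7,8,9} D(U)={4,5,6,7,8,9}: V {4,5,6,7,8}->{4,5,6}; X {3,5,6,7,8,9}->{3,5}; U {4,5,6,7,8,9}->{7,8,9}
Constraint 2 (V < U) on D(V)={4,5,6} D(U)={7,8,9}: no change
So after constraint 2: D(U)={7,8,9}, size = 3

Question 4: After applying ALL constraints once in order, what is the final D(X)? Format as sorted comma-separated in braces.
Answer: {3,5}

Derivation:
Constraint 1 (V + X = U) on D(V)={4,5,6,7,8} D(X)={3,5,6,7,8,9} D(U)={4,5,6,7,8,9}: V {4,5,6,7,8}->{4,5,6}; X {3,5,6,7,8,9}->{3,5}; U {4,5,6,7,8,9}->{7,8,9}
Constraint 2 (V < U) on D(V)={4,5,6} D(U)={7,8,9}: no change
Constraint 3 (V != Z) on D(V)={4,5,6} D(Z)={5,6,7,9}: no change
Constraint 4 (X < V) on D(X)={3,5} D(V)={4,5,6}: no change
So after all 4 constraints: D(X) = {3,5}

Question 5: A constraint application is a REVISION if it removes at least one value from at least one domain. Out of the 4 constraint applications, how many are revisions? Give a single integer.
Answer: 1

Derivation:
Constraint 1 (V + X = U) on D(V)={4,5,6,7,8} D(X)={3,5,6,7,8,9} D(U)={4,5,6,7,8,9}: V {4,5,6,7,8}->{4,5,6}; X {3,5,6,7,8,9}->{3,5}; U {4,5,6,7,8,9}->{7,8,9} => REVISION
Constraint 2 (V < U) on D(V)={4,5,6} D(U)={7,8,9}: no change => not a revision
Constraint 3 (V != Z) on D(V)={4,5,6} D(Z)={5,6,7,9}: no change => not a revision
Constraint 4 (X < V) on D(X)={3,5} D(V)={4,5,6}: no change => not a revision
Total revisions = 1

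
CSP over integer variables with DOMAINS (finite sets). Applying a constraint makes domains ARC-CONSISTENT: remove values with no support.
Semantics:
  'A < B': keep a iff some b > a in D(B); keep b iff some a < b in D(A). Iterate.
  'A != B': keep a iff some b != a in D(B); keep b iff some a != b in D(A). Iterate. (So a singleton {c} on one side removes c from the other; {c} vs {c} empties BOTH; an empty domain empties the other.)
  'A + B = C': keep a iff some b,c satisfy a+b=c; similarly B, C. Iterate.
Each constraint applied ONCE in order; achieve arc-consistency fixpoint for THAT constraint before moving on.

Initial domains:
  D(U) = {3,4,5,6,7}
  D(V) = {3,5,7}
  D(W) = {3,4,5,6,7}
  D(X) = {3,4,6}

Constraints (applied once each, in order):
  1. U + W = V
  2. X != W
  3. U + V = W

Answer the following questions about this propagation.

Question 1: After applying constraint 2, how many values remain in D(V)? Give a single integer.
Answer: 1

Derivation:
Constraint 1 (U + W = V) on D(U)={3,4,5,6,7} D(W)={3,4,5,6,7} D(V)={3,5,7}: U {3,4,5,6,7}->{3,4}; W {3,4,5,6,7}->{3,4}; V {3,5,7}->{7}
Constraint 2 (X != W) on D(X)={3,4,6} D(W)={3,4}: no change
So after constraint 2: D(V)={7}, size = 1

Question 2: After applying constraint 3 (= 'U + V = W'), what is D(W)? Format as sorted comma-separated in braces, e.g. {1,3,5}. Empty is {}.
Answer: {}

Derivation:
Constraint 1 (U + W = V) on D(U)={3,4,5,6,7} D(W)={3,4,5,6,7} D(V)={3,5,7}: U {3,4,5,6,7}->{3,4}; W {3,4,5,6,7}->{3,4}; V {3,5,7}->{7}
Constraint 2 (X != W) on D(X)={3,4,6} D(W)={3,4}: no change
Constraint 3 (U + V = W) on D(U)={3,4} D(V)={7} D(W)={3,4}: U {3,4}->{}; V {7}->{}; W {3,4}->{}
So after constraint 3: D(W) = {}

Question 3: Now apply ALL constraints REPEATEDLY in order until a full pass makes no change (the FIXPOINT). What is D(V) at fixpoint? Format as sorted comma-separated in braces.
Answer: {}

Derivation:
pass 0 (initial): D(V)={3,5,7}
pass 1: U {3,4,5,6,7}->{}; V {3,5,7}->{}; W {3,4,5,6,7}->{}
pass 2: X {3,4,6}->{}
pass 3: no change
Fixpoint after 3 passes: D(V) = {}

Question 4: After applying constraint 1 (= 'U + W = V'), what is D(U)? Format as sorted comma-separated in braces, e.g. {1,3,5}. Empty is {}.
Answer: {3,4}

Derivation:
Constraint 1 (U + W = V) on D(U)={3,4,5,6,7} D(W)={3,4,5,6,7} D(V)={3,5,7}: U {3,4,5,6,7}->{3,4}; W {3,4,5,6,7}->{3,4}; V {3,5,7}->{7}
So after constraint 1: D(U) = {3,4}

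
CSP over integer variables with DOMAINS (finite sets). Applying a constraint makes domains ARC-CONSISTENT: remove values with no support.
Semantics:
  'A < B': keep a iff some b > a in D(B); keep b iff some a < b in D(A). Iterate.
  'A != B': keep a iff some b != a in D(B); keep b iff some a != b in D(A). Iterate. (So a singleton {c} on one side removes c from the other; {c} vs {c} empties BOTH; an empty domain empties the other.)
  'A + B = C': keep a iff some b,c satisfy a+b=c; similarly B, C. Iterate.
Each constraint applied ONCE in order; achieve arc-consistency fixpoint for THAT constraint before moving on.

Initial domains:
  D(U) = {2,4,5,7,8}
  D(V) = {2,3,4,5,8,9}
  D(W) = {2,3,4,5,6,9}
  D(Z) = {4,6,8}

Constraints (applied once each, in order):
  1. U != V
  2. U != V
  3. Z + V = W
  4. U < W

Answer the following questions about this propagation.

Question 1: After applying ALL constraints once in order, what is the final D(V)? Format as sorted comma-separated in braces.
Answer: {2,3,5}

Derivation:
Constraint 1 (U != V) on D(U)={2,4,5,7,8} D(V)={2,3,4,5,8,9}: no change
Constraint 2 (U != V) on D(U)={2,4,5,7,8} D(V)={2,3,4,5,8,9}: no change
Constraint 3 (Z + V = W) on D(Z)={4,6,8} D(V)={2,3,4,5,8,9} D(W)={2,3,4,5,6,9}: Z {4,6,8}->{4,6}; V {2,3,4,5,8,9}->{2,3,5}; W {2,3,4,5,6,9}->{6,9}
Constraint 4 (U < W) on D(U)={2,4,5,7,8} D(W)={6,9}: no change
So after all 4 constraints: D(V) = {2,3,5}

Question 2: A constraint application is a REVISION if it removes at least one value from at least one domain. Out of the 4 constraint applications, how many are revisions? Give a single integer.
Answer: 1

Derivation:
Constraint 1 (U != V) on D(U)={2,4,5,7,8} D(V)={2,3,4,5,8,9}: no change => not a revision
Constraint 2 (U != V) on D(U)={2,4,5,7,8} D(V)={2,3,4,5,8,9}: no change => not a revision
Constraint 3 (Z + V = W) on D(Z)={4,6,8} D(V)={2,3,4,5,8,9} D(W)={2,3,4,5,6,9}: Z {4,6,8}->{4,6}; V {2,3,4,5,8,9}->{2,3,5}; W {2,3,4,5,6,9}->{6,9} => REVISION
Constraint 4 (U < W) on D(U)={2,4,5,7,8} D(W)={6,9}: no change => not a revision
Total revisions = 1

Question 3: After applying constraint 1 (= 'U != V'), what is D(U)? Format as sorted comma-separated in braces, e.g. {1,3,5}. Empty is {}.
Answer: {2,4,5,7,8}

Derivation:
Constraint 1 (U != V) on D(U)={2,4,5,7,8} D(V)={2,3,4,5,8,9}: no change
So after constraint 1: D(U) = {2,4,5,7,8}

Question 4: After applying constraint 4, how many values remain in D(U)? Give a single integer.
Constraint 1 (U != V) on D(U)={2,4,5,7,8} D(V)={2,3,4,5,8,9}: no change
Constraint 2 (U != V) on D(U)={2,4,5,7,8} D(V)={2,3,4,5,8,9}: no change
Constraint 3 (Z + V = W) on D(Z)={4,6,8} D(V)={2,3,4,5,8,9} D(W)={2,3,4,5,6,9}: Z {4,6,8}->{4,6}; V {2,3,4,5,8,9}->{2,3,5}; W {2,3,4,5,6,9}->{6,9}
Constraint 4 (U < W) on D(U)={2,4,5,7,8} D(W)={6,9}: no change
So after constraint 4: D(U)={2,4,5,7,8}, size = 5

Answer: 5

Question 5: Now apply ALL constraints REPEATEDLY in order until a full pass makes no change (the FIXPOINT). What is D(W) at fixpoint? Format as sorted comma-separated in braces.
Answer: {6,9}

Derivation:
pass 0 (initial): D(W)={2,3,4,5,6,9}
pass 1: V {2,3,4,5,8,9}->{2,3,5}; W {2,3,4,5,6,9}->{6,9}; Z {4,6,8}->{4,6}
pass 2: no change
Fixpoint after 2 passes: D(W) = {6,9}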